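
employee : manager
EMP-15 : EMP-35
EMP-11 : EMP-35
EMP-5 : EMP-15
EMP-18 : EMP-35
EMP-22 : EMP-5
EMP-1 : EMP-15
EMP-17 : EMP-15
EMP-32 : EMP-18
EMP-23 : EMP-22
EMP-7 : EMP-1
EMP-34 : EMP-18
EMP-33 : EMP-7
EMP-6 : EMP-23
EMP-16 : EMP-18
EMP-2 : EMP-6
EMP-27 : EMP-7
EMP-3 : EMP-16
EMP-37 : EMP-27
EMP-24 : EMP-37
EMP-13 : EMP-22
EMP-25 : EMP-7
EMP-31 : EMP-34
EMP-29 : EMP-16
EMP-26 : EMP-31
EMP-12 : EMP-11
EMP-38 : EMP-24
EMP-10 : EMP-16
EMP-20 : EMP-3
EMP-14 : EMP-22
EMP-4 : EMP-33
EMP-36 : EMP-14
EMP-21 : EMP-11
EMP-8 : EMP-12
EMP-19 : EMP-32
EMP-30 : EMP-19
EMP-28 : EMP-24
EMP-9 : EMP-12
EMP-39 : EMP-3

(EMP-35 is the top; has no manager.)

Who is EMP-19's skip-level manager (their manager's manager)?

EMP-18

EMP-19 reports to EMP-32, and EMP-32 reports to EMP-18. So EMP-19's skip-level manager is EMP-18.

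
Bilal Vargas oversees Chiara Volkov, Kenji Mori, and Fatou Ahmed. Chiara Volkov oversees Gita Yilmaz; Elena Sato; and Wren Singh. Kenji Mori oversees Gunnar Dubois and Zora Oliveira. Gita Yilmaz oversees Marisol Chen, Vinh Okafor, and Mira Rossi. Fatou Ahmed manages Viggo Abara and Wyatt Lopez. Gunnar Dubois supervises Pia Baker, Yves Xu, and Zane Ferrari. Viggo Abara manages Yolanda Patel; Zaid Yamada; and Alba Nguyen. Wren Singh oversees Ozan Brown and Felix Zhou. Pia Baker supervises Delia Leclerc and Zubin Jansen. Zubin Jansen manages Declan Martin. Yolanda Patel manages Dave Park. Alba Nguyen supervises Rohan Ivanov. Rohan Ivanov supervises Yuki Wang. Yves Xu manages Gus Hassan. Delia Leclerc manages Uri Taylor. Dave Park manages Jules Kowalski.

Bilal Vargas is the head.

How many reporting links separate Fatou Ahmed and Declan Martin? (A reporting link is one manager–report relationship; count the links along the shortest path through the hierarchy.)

Fatou Ahmed is 1 level below Bilal Vargas, and Declan Martin is 5 levels below Bilal Vargas (their lowest common manager). The shortest path runs up from Fatou Ahmed to Bilal Vargas and back down to Declan Martin: 1 + 5 = 6 links.

6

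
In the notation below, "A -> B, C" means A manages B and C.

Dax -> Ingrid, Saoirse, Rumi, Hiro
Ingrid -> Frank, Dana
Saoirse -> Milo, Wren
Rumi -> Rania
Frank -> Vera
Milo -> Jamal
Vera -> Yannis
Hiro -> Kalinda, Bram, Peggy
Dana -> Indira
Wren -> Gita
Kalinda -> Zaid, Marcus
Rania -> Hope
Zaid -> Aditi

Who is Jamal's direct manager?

Milo

Jamal reports directly to Milo.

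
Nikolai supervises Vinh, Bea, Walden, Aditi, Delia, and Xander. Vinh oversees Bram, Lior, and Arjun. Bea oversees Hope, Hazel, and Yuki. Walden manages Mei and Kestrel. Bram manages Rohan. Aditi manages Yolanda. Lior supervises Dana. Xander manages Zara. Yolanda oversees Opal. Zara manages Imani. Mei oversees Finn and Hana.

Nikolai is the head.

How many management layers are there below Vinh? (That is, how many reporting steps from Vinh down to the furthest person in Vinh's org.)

2

The longest chain under Vinh runs Vinh → Lior → Dana, which is 2 levels below Vinh.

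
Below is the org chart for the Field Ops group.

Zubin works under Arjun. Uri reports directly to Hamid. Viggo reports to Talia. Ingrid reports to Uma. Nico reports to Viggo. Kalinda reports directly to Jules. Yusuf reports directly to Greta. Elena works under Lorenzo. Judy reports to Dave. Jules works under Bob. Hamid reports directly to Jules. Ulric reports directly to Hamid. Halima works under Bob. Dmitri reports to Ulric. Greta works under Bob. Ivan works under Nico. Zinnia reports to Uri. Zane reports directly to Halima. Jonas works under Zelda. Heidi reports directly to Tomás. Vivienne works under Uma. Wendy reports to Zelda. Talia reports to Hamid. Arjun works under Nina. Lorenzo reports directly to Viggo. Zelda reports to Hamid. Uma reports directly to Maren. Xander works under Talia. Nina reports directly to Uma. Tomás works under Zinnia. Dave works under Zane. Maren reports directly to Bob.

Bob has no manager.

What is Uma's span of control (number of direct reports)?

3

Uma directly manages Nina, Ingrid, Vivienne. That is 3 direct reports.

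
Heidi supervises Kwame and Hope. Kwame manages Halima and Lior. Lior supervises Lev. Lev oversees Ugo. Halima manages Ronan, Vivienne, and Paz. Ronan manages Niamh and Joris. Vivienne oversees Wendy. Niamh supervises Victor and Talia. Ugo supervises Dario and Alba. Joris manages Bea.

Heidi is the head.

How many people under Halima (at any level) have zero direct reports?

The people in Halima's organization with no one reporting to them are Paz, Wendy, Bea, Talia, Victor. That is 5.

5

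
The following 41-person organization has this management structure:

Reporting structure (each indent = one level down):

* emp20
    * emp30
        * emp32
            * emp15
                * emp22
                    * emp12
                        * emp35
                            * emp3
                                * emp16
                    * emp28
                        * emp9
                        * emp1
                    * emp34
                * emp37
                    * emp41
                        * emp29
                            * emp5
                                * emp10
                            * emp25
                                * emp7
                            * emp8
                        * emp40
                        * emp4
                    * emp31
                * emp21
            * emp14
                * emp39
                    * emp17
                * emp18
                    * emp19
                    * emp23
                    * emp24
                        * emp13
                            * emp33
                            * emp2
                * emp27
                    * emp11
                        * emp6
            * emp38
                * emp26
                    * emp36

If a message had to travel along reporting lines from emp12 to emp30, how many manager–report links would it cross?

4

emp12 is in emp30's organization: the chain from emp12 up to emp30 is emp12 → emp22 → emp15 → emp32 → emp30, which is 4 links.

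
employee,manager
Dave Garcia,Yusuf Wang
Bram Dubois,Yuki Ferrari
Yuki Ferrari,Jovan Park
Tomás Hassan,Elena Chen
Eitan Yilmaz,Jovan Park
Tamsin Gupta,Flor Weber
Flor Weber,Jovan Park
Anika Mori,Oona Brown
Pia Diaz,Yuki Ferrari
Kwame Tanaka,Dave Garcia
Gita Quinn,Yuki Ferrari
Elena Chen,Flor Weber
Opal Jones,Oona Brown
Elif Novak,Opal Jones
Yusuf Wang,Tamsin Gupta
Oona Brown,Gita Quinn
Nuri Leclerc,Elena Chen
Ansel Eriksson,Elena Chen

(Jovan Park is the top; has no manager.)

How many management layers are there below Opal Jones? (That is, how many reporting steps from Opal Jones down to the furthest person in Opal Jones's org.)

1

The longest chain under Opal Jones runs Opal Jones → Elif Novak, which is 1 level below Opal Jones.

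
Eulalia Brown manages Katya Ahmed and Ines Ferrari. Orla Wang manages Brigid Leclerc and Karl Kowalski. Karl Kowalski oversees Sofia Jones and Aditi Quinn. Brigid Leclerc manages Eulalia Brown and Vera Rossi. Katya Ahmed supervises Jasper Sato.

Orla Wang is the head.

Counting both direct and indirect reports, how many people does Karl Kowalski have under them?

2

Karl Kowalski directly manages Sofia Jones, Aditi Quinn. Sofia Jones has no reports. Aditi Quinn has no reports. So Karl Kowalski's organization is 2 direct reports plus everyone under them: 1 + 1 = 2.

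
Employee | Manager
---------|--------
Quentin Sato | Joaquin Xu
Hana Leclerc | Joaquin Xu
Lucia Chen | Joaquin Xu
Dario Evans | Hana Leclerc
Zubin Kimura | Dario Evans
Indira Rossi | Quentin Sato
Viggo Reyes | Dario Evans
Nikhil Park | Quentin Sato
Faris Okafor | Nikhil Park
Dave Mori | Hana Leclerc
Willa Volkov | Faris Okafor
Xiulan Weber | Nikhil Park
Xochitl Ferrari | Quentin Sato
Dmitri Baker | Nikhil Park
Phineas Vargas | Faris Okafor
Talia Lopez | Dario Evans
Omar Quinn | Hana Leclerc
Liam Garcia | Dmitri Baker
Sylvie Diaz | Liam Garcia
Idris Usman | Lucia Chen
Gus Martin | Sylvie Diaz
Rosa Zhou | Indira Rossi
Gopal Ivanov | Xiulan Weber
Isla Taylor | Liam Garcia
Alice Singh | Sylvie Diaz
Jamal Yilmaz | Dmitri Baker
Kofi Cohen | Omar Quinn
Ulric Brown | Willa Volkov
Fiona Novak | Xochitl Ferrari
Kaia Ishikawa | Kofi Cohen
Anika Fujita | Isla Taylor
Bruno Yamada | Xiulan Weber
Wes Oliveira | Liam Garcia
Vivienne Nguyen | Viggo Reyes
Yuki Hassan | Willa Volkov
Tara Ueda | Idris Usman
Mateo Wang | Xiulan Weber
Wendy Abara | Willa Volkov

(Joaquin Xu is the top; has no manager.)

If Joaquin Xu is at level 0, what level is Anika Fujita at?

6

Chain from Anika Fujita up to Joaquin Xu: Anika Fujita → Isla Taylor → Liam Garcia → Dmitri Baker → Nikhil Park → Quentin Sato → Joaquin Xu. That is 6 steps up, so Anika Fujita is 6 levels below Joaquin Xu.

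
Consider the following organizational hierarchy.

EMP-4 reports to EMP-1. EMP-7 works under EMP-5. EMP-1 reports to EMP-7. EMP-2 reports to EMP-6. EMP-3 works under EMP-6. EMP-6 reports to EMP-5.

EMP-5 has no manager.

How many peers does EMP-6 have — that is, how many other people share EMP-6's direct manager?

1

EMP-6 reports to EMP-5. EMP-5's other direct reports are EMP-7 — 1 peer.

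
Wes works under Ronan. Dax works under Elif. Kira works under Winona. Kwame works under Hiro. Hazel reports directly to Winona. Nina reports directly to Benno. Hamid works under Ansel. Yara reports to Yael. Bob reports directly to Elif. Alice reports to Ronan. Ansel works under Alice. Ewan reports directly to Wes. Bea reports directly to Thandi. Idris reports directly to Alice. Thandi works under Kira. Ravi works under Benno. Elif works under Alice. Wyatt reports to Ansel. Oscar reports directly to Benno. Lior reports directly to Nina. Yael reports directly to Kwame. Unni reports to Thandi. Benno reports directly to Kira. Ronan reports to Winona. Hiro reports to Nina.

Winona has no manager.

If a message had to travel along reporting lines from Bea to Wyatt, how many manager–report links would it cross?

7

Bea is 3 levels below Winona, and Wyatt is 4 levels below Winona (their lowest common manager). The shortest path runs up from Bea to Winona and back down to Wyatt: 3 + 4 = 7 links.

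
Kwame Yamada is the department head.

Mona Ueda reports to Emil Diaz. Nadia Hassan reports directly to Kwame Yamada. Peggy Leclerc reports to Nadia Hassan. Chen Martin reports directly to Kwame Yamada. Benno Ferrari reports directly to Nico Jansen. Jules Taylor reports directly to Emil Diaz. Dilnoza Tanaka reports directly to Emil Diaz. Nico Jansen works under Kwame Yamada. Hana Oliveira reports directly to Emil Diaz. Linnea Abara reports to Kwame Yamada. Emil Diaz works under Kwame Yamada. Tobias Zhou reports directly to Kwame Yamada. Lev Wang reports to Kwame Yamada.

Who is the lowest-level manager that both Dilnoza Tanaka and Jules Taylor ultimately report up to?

Emil Diaz

Dilnoza Tanaka's chain of managers is Emil Diaz, Kwame Yamada. Jules Taylor's chain of managers is Emil Diaz, Kwame Yamada. The first manager that appears in both chains is Emil Diaz.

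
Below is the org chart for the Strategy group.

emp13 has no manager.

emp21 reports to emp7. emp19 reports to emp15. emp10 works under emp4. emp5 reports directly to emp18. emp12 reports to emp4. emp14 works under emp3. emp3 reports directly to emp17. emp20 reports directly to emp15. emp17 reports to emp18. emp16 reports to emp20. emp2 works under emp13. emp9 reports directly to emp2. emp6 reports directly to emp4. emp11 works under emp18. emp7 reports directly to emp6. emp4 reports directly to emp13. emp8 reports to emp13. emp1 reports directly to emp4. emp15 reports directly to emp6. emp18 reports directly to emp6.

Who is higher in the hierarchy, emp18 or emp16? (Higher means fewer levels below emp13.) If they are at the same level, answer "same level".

emp18 is 3 levels below emp13; emp16 is 5. emp18 is higher.

emp18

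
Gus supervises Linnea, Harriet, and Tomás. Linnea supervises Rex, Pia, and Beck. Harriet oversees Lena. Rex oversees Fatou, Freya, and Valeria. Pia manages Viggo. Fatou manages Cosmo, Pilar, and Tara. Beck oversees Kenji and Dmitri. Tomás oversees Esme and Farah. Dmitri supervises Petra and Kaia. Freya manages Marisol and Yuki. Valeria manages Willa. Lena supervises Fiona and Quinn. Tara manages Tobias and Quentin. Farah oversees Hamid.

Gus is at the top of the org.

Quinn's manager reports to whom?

Quinn reports to Lena, and Lena reports to Harriet. So Quinn's skip-level manager is Harriet.

Harriet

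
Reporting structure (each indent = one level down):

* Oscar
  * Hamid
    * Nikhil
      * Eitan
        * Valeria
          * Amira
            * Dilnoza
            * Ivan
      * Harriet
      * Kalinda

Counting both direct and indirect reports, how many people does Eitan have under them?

4

Eitan directly manages Valeria. Under Valeria: Amira, Ivan, Dilnoza (3). That's 4 in total.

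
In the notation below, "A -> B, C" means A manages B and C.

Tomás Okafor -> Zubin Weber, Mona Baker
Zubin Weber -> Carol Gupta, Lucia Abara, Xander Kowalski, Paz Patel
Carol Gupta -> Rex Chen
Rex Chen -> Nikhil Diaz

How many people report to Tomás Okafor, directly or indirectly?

8

Tomás Okafor directly manages Zubin Weber, Mona Baker. Under Zubin Weber: Paz Patel, Xander Kowalski, Lucia Abara, Carol Gupta, Rex Chen, Nikhil Diaz (6). Mona Baker has no reports. So Tomás Okafor's organization is 2 direct reports plus everyone under them: 7 + 1 = 8.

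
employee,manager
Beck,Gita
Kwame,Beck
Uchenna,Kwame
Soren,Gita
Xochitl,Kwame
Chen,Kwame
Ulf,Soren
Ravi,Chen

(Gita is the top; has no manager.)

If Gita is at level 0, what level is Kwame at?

2

Chain from Kwame up to Gita: Kwame → Beck → Gita. That is 2 steps up, so Kwame is 2 levels below Gita.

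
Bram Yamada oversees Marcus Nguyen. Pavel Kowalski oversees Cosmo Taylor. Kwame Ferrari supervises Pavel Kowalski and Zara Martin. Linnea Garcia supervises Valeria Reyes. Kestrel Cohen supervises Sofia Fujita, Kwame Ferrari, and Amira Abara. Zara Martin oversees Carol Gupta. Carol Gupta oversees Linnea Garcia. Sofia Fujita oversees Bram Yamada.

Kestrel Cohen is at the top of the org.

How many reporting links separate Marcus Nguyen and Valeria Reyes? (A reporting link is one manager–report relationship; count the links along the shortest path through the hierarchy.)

8

Marcus Nguyen is 3 levels below Kestrel Cohen, and Valeria Reyes is 5 levels below Kestrel Cohen (their lowest common manager). The shortest path runs up from Marcus Nguyen to Kestrel Cohen and back down to Valeria Reyes: 3 + 5 = 8 links.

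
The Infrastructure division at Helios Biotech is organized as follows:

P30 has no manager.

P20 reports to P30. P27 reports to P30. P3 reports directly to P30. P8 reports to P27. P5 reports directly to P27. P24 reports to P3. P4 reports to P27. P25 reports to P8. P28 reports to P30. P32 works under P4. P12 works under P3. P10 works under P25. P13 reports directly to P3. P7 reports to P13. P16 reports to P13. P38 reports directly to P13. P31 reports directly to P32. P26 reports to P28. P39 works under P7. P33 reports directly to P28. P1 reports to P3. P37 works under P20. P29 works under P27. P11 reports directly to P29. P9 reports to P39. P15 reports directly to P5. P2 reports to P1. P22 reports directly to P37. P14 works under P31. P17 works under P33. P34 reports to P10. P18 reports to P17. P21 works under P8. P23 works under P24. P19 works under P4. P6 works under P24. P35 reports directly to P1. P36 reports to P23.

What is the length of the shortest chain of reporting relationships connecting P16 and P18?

7

P16 is 3 levels below P30, and P18 is 4 levels below P30 (their lowest common manager). The shortest path runs up from P16 to P30 and back down to P18: 3 + 4 = 7 links.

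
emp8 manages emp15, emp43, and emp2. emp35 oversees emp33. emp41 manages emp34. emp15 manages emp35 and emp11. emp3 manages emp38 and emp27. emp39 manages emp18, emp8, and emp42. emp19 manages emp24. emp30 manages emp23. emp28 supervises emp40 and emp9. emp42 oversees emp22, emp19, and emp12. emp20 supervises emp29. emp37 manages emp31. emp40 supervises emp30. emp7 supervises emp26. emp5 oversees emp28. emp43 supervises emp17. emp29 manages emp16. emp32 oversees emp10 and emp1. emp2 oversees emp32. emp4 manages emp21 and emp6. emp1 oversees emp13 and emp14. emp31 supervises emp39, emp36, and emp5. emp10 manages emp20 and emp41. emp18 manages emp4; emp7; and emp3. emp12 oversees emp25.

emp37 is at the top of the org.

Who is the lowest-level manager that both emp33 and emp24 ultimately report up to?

emp39

emp33's chain of managers is emp35, emp15, emp8, emp39, emp31, emp37. emp24's chain of managers is emp19, emp42, emp39, emp31, emp37. The first manager that appears in both chains is emp39.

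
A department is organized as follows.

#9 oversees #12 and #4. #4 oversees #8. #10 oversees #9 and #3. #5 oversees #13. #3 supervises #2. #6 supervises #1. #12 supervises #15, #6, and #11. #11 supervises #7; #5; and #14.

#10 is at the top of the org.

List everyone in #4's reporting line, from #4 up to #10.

#4 reports to #9. #9 reports to #10. #10 is at the top.

#4 -> #9 -> #10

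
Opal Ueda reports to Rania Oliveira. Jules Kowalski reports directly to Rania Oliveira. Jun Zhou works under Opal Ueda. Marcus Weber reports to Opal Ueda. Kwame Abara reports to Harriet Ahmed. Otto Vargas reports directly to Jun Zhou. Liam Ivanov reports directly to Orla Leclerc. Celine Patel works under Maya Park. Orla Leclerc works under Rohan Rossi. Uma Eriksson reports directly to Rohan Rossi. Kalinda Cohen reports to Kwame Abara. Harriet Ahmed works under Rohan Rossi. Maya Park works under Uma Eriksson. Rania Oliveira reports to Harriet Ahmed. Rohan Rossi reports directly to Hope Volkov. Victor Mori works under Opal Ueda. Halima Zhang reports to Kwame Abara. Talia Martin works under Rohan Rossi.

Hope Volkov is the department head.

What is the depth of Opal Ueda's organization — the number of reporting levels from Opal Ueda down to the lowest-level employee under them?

The longest chain under Opal Ueda runs Opal Ueda → Jun Zhou → Otto Vargas, which is 2 levels below Opal Ueda.

2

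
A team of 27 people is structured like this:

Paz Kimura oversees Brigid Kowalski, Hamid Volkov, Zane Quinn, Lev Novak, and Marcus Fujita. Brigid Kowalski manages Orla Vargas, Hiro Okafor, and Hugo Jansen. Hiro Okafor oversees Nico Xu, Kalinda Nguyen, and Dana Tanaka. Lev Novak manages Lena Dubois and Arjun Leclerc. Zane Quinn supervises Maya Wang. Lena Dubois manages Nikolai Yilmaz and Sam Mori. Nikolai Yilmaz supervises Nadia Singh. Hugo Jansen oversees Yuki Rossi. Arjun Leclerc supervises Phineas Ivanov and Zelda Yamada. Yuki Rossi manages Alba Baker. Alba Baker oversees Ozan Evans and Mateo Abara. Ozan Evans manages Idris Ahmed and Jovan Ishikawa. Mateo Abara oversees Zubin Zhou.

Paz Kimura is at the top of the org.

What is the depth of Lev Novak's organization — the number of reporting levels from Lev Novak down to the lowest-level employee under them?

3

The longest chain under Lev Novak runs Lev Novak → Lena Dubois → Nikolai Yilmaz → Nadia Singh, which is 3 levels below Lev Novak.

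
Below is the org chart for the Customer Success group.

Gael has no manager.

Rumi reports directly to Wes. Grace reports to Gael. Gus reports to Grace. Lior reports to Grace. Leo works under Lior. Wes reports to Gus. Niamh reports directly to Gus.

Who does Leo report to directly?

Leo reports directly to Lior.

Lior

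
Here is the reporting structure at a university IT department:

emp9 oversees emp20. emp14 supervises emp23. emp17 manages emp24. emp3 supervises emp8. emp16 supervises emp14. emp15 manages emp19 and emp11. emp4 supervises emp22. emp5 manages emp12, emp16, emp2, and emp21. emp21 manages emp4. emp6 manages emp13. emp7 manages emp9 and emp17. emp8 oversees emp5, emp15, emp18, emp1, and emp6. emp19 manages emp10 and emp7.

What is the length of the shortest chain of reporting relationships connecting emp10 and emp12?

emp10 is 3 levels below emp8, and emp12 is 2 levels below emp8 (their lowest common manager). The shortest path runs up from emp10 to emp8 and back down to emp12: 3 + 2 = 5 links.

5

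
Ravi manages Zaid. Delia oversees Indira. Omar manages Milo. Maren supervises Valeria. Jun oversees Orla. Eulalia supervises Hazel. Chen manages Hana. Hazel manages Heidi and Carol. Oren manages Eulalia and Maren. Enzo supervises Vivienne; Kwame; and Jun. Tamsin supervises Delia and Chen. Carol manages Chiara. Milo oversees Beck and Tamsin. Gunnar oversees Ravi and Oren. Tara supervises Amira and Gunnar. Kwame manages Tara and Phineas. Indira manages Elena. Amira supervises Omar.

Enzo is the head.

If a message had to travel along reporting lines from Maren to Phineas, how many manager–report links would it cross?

5

Maren is 4 levels below Kwame, and Phineas is 1 level below Kwame (their lowest common manager). The shortest path runs up from Maren to Kwame and back down to Phineas: 4 + 1 = 5 links.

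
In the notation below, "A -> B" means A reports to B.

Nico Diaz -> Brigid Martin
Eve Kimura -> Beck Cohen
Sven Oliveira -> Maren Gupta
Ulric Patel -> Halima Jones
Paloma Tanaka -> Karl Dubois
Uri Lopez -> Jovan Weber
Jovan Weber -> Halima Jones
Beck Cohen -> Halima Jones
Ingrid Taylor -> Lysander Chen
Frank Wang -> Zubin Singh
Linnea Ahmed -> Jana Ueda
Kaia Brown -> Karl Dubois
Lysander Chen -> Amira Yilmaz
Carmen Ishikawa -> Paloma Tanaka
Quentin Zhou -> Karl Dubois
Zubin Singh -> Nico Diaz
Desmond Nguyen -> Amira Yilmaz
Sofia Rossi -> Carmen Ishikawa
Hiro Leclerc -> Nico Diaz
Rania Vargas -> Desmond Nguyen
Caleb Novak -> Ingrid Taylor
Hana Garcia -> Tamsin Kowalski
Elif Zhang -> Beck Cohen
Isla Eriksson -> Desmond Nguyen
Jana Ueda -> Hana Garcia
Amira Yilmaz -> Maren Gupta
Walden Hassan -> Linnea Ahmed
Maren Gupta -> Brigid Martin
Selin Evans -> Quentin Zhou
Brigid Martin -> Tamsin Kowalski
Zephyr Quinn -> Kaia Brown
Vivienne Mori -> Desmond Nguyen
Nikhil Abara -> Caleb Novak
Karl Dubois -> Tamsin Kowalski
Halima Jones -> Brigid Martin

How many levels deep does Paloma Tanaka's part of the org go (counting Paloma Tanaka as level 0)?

The longest chain under Paloma Tanaka runs Paloma Tanaka → Carmen Ishikawa → Sofia Rossi, which is 2 levels below Paloma Tanaka.

2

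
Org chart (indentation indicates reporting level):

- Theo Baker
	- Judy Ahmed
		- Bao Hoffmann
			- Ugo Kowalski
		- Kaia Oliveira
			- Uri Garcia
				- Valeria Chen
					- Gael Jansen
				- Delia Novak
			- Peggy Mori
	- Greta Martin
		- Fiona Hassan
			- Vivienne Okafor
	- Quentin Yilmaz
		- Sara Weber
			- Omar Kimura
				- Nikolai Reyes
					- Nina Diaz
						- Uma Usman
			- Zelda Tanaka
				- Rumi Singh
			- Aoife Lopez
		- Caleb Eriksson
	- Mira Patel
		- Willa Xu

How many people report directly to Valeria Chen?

1

Valeria Chen directly manages Gael Jansen. That is 1 direct report.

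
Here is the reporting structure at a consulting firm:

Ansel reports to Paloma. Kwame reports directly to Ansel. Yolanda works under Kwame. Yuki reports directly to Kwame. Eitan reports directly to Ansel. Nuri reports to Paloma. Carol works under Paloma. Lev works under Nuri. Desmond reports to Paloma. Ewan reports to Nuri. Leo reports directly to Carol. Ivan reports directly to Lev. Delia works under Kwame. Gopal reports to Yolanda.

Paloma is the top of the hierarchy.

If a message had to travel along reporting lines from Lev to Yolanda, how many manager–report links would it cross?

5

Lev is 2 levels below Paloma, and Yolanda is 3 levels below Paloma (their lowest common manager). The shortest path runs up from Lev to Paloma and back down to Yolanda: 2 + 3 = 5 links.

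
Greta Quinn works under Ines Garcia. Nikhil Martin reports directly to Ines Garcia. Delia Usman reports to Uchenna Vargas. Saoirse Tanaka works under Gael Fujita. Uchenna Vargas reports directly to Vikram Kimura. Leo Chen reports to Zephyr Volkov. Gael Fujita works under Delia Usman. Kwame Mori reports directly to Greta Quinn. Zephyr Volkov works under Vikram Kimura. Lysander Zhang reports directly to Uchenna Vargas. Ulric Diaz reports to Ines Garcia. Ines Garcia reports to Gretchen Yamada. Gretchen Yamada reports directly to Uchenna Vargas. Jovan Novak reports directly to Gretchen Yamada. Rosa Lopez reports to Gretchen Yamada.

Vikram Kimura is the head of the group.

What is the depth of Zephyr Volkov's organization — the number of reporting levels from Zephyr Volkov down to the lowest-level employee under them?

The longest chain under Zephyr Volkov runs Zephyr Volkov → Leo Chen, which is 1 level below Zephyr Volkov.

1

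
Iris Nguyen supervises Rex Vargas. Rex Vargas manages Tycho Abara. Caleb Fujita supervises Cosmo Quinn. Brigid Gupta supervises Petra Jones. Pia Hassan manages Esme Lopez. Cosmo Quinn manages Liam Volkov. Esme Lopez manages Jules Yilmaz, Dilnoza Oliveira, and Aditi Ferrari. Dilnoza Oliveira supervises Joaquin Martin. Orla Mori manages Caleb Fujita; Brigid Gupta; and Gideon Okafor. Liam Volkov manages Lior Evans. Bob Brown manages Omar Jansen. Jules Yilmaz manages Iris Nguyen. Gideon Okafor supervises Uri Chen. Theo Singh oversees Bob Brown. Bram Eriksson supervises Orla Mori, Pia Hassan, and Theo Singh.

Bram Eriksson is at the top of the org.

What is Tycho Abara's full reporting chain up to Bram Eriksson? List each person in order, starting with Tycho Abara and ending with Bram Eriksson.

Tycho Abara reports to Rex Vargas. Rex Vargas reports to Iris Nguyen. Iris Nguyen reports to Jules Yilmaz. Jules Yilmaz reports to Esme Lopez. Esme Lopez reports to Pia Hassan. Pia Hassan reports to Bram Eriksson. Bram Eriksson is at the top.

Tycho Abara -> Rex Vargas -> Iris Nguyen -> Jules Yilmaz -> Esme Lopez -> Pia Hassan -> Bram Eriksson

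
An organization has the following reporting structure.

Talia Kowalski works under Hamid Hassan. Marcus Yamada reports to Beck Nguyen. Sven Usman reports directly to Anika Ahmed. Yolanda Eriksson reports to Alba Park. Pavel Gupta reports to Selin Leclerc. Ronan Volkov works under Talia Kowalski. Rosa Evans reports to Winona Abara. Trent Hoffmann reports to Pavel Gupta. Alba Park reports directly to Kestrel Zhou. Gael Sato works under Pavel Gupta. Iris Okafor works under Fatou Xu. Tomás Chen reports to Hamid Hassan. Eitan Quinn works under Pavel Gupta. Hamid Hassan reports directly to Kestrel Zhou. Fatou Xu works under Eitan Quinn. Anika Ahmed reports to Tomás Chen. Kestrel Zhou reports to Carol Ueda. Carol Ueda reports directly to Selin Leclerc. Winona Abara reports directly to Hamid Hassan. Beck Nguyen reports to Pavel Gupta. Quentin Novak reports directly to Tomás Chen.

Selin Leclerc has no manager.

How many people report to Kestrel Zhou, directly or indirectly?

11

Kestrel Zhou directly manages Hamid Hassan, Alba Park. Under Hamid Hassan: Talia Kowalski, Ronan Volkov, Tomás Chen, Anika Ahmed, Sven Usman, Quentin Novak, Winona Abara, Rosa Evans (8). Under Alba Park: Yolanda Eriksson (1). So Kestrel Zhou's organization is 2 direct reports plus everyone under them: 9 + 2 = 11.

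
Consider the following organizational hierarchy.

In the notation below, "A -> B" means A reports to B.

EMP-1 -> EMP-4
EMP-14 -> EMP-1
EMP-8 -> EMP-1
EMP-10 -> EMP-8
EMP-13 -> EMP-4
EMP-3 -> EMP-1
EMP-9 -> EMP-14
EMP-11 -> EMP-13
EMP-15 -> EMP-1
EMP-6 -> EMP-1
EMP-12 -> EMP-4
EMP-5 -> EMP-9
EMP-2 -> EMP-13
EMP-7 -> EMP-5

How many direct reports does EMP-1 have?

5

EMP-1 directly manages EMP-14, EMP-8, EMP-3, EMP-15, EMP-6. That is 5 direct reports.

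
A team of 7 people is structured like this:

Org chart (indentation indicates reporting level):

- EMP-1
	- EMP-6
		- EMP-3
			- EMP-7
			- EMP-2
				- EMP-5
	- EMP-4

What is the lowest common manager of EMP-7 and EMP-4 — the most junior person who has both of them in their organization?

EMP-7's chain of managers is EMP-3, EMP-6, EMP-1. EMP-4's chain of managers is EMP-1. The first manager that appears in both chains is EMP-1.

EMP-1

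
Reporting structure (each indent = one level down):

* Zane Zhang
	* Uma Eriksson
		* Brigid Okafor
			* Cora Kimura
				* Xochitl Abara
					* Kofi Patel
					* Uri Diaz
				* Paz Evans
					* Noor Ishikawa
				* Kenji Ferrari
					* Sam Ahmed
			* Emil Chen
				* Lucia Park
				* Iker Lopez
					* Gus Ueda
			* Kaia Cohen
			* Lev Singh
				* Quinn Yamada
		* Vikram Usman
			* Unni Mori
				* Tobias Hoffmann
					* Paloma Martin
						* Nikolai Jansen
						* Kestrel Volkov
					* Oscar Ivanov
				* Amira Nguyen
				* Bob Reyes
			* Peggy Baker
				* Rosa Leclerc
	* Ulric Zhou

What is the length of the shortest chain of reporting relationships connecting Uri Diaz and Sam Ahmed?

4

Uri Diaz is 2 levels below Cora Kimura, and Sam Ahmed is 2 levels below Cora Kimura (their lowest common manager). The shortest path runs up from Uri Diaz to Cora Kimura and back down to Sam Ahmed: 2 + 2 = 4 links.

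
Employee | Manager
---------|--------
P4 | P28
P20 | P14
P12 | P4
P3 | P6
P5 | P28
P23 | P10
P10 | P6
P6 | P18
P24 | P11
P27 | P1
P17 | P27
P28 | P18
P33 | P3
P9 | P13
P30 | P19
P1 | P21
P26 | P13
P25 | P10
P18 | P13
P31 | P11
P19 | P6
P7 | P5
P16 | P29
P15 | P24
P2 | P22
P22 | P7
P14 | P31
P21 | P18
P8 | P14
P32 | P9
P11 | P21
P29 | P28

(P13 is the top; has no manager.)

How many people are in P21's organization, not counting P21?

10

P21 directly manages P11, P1. Under P11: P24, P15, P31, P14, P8, P20 (6). Under P1: P27, P17 (2). So P21's organization is 2 direct reports plus everyone under them: 7 + 3 = 10.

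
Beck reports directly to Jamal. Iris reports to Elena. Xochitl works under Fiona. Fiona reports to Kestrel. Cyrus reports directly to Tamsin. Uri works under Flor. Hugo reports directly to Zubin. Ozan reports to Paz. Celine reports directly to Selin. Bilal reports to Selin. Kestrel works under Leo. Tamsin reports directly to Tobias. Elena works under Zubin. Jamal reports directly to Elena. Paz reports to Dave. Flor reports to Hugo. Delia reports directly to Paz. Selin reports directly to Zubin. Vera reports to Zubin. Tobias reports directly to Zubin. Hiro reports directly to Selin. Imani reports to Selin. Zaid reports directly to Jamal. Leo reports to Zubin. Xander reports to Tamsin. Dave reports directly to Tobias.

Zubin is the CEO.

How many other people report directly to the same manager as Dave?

1

Dave reports to Tobias. Tobias's other direct reports are Tamsin — 1 peer.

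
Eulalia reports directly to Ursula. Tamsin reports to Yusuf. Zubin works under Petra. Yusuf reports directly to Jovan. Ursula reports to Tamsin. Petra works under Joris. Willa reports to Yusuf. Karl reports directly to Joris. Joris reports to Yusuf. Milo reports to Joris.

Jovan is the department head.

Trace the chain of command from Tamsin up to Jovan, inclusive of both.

Tamsin reports to Yusuf. Yusuf reports to Jovan. Jovan is at the top.

Tamsin -> Yusuf -> Jovan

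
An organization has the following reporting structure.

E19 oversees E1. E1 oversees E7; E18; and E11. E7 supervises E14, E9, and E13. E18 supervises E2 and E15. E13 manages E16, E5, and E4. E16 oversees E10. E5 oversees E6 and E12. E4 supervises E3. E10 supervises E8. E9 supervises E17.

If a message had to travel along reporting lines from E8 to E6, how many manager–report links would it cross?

5

E8 is 3 levels below E13, and E6 is 2 levels below E13 (their lowest common manager). The shortest path runs up from E8 to E13 and back down to E6: 3 + 2 = 5 links.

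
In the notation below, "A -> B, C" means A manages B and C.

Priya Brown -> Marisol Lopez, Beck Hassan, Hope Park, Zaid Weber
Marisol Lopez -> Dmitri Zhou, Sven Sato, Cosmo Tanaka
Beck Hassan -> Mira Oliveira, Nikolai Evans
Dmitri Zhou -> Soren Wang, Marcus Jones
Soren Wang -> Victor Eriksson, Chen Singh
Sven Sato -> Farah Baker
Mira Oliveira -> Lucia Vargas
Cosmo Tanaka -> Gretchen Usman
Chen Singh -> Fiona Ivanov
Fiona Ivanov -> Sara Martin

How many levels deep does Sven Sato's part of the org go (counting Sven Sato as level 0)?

1

The longest chain under Sven Sato runs Sven Sato → Farah Baker, which is 1 level below Sven Sato.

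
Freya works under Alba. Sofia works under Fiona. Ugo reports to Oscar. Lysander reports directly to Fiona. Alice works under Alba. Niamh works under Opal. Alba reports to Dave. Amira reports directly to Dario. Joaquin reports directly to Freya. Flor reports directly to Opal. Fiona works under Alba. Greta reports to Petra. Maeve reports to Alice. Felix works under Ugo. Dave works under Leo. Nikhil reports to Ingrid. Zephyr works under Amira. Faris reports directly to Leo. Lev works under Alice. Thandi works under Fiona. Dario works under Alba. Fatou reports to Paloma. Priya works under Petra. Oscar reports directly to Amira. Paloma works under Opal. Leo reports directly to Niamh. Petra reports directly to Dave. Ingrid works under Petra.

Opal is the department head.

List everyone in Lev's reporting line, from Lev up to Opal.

Lev -> Alice -> Alba -> Dave -> Leo -> Niamh -> Opal

Lev reports to Alice. Alice reports to Alba. Alba reports to Dave. Dave reports to Leo. Leo reports to Niamh. Niamh reports to Opal. Opal is at the top.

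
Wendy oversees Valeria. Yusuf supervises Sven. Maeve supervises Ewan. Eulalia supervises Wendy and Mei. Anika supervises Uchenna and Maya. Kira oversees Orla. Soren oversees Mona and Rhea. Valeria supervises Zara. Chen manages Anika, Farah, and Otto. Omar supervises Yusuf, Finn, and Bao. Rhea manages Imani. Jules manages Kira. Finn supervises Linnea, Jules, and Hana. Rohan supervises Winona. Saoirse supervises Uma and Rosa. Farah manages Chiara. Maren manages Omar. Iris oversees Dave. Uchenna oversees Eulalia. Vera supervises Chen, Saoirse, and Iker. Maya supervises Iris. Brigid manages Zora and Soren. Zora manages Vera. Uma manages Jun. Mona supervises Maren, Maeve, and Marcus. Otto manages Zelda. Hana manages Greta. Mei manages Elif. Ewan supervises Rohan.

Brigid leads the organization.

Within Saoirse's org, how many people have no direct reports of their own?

The people in Saoirse's organization with no one reporting to them are Rosa, Jun. That is 2.

2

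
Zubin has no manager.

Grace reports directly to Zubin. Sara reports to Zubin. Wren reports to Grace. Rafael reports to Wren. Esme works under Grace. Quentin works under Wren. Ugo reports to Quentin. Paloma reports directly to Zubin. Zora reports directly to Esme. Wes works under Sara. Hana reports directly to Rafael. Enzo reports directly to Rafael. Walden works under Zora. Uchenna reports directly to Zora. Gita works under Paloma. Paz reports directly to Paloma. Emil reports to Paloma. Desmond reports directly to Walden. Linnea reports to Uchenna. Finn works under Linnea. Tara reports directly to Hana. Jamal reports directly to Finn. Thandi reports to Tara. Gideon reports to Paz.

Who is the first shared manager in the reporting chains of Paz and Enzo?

Zubin

Paz's chain of managers is Paloma, Zubin. Enzo's chain of managers is Rafael, Wren, Grace, Zubin. The first manager that appears in both chains is Zubin.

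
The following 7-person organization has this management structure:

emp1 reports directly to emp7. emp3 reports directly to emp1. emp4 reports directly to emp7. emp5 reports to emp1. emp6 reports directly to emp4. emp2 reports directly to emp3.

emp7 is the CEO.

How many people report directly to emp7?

2

emp7 directly manages emp1, emp4. That is 2 direct reports.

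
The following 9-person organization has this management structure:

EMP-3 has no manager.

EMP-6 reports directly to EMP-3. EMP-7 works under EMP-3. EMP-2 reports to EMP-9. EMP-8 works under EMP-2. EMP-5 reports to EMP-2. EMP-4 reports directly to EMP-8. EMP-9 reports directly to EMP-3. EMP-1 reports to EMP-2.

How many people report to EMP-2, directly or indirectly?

4

EMP-2 directly manages EMP-8, EMP-5, EMP-1. Under EMP-8: EMP-4 (1). EMP-5 has no reports. EMP-1 has no reports. So EMP-2's organization is 3 direct reports plus everyone under them: 2 + 1 + 1 = 4.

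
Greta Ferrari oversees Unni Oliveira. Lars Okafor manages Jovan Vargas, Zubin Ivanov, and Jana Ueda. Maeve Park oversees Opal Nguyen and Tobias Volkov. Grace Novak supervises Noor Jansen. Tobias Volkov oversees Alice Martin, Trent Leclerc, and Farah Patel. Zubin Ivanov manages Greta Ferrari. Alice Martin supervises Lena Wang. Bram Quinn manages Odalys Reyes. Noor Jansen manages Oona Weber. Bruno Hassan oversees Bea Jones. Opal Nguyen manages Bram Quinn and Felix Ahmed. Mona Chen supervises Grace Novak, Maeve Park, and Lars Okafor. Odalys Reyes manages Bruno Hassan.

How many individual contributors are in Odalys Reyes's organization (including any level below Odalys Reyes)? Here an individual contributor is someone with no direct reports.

The only person in Odalys Reyes's organization with no one reporting to them is Bea Jones. That is 1.

1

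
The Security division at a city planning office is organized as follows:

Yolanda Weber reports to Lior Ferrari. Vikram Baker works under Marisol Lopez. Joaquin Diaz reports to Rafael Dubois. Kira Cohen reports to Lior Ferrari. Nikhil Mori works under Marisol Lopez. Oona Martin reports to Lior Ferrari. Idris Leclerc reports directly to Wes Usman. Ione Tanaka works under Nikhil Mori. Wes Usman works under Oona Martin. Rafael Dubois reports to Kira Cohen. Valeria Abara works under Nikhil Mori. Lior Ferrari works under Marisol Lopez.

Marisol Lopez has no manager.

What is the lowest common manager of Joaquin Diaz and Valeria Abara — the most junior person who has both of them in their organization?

Marisol Lopez

Joaquin Diaz's chain of managers is Rafael Dubois, Kira Cohen, Lior Ferrari, Marisol Lopez. Valeria Abara's chain of managers is Nikhil Mori, Marisol Lopez. The first manager that appears in both chains is Marisol Lopez.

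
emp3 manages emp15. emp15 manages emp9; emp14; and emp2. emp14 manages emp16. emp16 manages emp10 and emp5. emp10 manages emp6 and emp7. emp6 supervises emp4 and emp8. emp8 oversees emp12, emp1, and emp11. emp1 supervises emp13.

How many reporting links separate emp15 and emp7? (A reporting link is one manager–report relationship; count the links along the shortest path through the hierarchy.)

4

emp7 is in emp15's organization: the chain from emp7 up to emp15 is emp7 → emp10 → emp16 → emp14 → emp15, which is 4 links.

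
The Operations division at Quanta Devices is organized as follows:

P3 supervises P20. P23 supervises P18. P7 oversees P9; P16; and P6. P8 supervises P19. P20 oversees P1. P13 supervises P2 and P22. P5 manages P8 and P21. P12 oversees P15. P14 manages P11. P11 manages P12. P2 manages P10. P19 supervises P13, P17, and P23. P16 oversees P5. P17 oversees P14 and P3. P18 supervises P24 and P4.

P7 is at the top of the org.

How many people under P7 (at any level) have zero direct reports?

The people in P7's organization with no one reporting to them are P9, P6, P21, P1, P15, P4, P24, P10, P22. That is 9.

9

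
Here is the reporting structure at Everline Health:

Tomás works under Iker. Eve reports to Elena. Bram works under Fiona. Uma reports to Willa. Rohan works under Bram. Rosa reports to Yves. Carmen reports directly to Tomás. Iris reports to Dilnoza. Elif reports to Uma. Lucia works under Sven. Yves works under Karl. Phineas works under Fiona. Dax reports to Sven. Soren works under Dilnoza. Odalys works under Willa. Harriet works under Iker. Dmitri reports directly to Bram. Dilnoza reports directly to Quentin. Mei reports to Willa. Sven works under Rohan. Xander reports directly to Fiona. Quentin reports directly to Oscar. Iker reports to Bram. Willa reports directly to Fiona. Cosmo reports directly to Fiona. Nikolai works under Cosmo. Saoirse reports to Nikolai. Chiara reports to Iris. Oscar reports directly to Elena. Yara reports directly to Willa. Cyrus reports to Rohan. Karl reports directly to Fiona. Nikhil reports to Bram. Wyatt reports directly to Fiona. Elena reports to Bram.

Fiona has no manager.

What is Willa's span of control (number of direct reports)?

Willa directly manages Yara, Uma, Odalys, Mei. That is 4 direct reports.

4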